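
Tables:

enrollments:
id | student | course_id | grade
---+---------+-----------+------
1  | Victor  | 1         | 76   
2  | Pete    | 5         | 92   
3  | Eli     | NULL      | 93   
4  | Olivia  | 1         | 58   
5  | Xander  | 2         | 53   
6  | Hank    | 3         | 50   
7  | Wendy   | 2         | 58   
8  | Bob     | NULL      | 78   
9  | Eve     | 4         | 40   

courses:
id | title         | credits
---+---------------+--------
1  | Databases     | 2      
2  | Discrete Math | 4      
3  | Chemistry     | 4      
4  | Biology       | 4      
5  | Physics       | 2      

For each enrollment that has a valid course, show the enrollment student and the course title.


INNER JOIN keeps only enrollments rows whose course_id matches an id in courses. Walk through each enrollment:
  - enrollment 1 (Victor): course_id=1 -> matches Databases
  - enrollment 2 (Pete): course_id=5 -> matches Physics
  - enrollment 3 (Eli): course_id=NULL, no match -> dropped
  - enrollment 4 (Olivia): course_id=1 -> matches Databases
  - enrollment 5 (Xander): course_id=2 -> matches Discrete Math
  - enrollment 6 (Hank): course_id=3 -> matches Chemistry
  - enrollment 7 (Wendy): course_id=2 -> matches Discrete Math
  - enrollment 8 (Bob): course_id=NULL, no match -> dropped
  - enrollment 9 (Eve): course_id=4 -> matches Biology
So 2 of 9 rows are dropped.

SQL:
SELECT a.student, b.title AS course
FROM enrollments a
INNER JOIN courses b ON a.course_id = b.id

Result:
student | course       
--------+--------------
Victor  | Databases    
Pete    | Physics      
Olivia  | Databases    
Xander  | Discrete Math
Hank    | Chemistry    
Wendy   | Discrete Math
Eve     | Biology      


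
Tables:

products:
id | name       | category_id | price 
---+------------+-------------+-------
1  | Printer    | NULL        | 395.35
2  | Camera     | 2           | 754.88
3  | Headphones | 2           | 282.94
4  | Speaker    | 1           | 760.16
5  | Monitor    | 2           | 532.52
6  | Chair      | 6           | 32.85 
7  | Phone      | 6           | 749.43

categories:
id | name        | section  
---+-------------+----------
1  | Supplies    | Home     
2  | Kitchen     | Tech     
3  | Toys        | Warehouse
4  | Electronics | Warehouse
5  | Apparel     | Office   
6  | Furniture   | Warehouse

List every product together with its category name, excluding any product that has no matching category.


INNER JOIN keeps only products rows whose category_id matches an id in categories. Walk through each product:
  - product 1 (Printer): category_id=NULL, no match -> dropped
  - product 2 (Camera): category_id=2 -> matches Kitchen
  - product 3 (Headphones): category_id=2 -> matches Kitchen
  - product 4 (Speaker): category_id=1 -> matches Supplies
  - product 5 (Monitor): category_id=2 -> matches Kitchen
  - product 6 (Chair): category_id=6 -> matches Furniture
  - product 7 (Phone): category_id=6 -> matches Furniture
So 1 of 7 rows is dropped.

SQL:
SELECT a.name, b.name AS category
FROM products a
INNER JOIN categories b ON a.category_id = b.id

Result:
name       | category 
-----------+----------
Camera     | Kitchen  
Headphones | Kitchen  
Speaker    | Supplies 
Monitor    | Kitchen  
Chair      | Furniture
Phone      | Furniture


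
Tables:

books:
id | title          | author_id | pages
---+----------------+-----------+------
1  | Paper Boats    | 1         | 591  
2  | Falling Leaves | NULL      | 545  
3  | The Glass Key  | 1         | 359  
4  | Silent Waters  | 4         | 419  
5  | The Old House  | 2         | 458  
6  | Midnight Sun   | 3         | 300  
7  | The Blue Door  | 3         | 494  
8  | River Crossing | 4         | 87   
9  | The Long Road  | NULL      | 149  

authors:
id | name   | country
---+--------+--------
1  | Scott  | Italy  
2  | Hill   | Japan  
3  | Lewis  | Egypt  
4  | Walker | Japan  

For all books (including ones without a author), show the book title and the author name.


LEFT JOIN keeps every row from books (the left table); where author_id has no match in authors, the author columns become NULL. Walk through each book:
  - book 1 (Paper Boats): author_id=1 -> matches Scott
  - book 2 (Falling Leaves): author_id=NULL, no match -> kept with NULL
  - book 3 (The Glass Key): author_id=1 -> matches Scott
  - book 4 (Silent Waters): author_id=4 -> matches Walker
  - book 5 (The Old House): author_id=2 -> matches Hill
  - book 6 (Midnight Sun): author_id=3 -> matches Lewis
  - book 7 (The Blue Door): author_id=3 -> matches Lewis
  - book 8 (River Crossing): author_id=4 -> matches Walker
  - book 9 (The Long Road): author_id=NULL, no match -> kept with NULL
All 9 rows appear; 2 have NULL author.

SQL:
SELECT a.title, b.name AS author
FROM books a
LEFT JOIN authors b ON a.author_id = b.id

Result:
title          | author
---------------+-------
Paper Boats    | Scott 
Falling Leaves | NULL  
The Glass Key  | Scott 
Silent Waters  | Walker
The Old House  | Hill  
Midnight Sun   | Lewis 
The Blue Door  | Lewis 
River Crossing | Walker
The Long Road  | NULL  


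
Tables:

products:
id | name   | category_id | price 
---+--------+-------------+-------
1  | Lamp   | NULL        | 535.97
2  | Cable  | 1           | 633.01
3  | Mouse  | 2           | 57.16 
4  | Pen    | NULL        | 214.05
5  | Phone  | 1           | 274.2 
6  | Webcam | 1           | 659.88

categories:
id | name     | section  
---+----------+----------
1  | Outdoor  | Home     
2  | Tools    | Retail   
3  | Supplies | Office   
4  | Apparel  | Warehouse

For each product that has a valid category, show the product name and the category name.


INNER JOIN keeps only products rows whose category_id matches an id in categories. Walk through each product:
  - product 1 (Lamp): category_id=NULL, no match -> dropped
  - product 2 (Cable): category_id=1 -> matches Outdoor
  - product 3 (Mouse): category_id=2 -> matches Tools
  - product 4 (Pen): category_id=NULL, no match -> dropped
  - product 5 (Phone): category_id=1 -> matches Outdoor
  - product 6 (Webcam): category_id=1 -> matches Outdoor
So 2 of 6 rows are dropped.

SQL:
SELECT a.name, b.name AS category
FROM products a
INNER JOIN categories b ON a.category_id = b.id

Result:
name   | category
-------+---------
Cable  | Outdoor 
Mouse  | Tools   
Phone  | Outdoor 
Webcam | Outdoor 


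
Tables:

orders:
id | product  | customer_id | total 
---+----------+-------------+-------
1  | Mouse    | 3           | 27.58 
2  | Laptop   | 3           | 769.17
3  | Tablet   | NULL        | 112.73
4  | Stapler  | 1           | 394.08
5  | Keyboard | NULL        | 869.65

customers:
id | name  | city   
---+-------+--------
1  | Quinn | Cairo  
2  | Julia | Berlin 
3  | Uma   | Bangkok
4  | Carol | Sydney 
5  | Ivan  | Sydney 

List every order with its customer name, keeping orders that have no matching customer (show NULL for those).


LEFT JOIN keeps every row from orders (the left table); where customer_id has no match in customers, the customer columns become NULL. Walk through each order:
  - order 1 (Mouse): customer_id=3 -> matches Uma
  - order 2 (Laptop): customer_id=3 -> matches Uma
  - order 3 (Tablet): customer_id=NULL, no match -> kept with NULL
  - order 4 (Stapler): customer_id=1 -> matches Quinn
  - order 5 (Keyboard): customer_id=NULL, no match -> kept with NULL
All 5 rows appear; 2 have NULL customer.

SQL:
SELECT a.product, b.name AS customer
FROM orders a
LEFT JOIN customers b ON a.customer_id = b.id

Result:
product  | customer
---------+---------
Mouse    | Uma     
Laptop   | Uma     
Tablet   | NULL    
Stapler  | Quinn   
Keyboard | NULL    


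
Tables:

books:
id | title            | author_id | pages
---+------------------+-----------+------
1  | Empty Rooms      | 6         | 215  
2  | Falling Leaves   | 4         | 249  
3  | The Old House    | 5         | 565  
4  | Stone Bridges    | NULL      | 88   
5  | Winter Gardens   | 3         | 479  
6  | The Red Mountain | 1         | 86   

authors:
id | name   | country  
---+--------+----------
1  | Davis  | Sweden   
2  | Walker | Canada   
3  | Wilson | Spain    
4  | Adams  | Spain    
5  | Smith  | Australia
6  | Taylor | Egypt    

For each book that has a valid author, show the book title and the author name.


INNER JOIN keeps only books rows whose author_id matches an id in authors. Walk through each book:
  - book 1 (Empty Rooms): author_id=6 -> matches Taylor
  - book 2 (Falling Leaves): author_id=4 -> matches Adams
  - book 3 (The Old House): author_id=5 -> matches Smith
  - book 4 (Stone Bridges): author_id=NULL, no match -> dropped
  - book 5 (Winter Gardens): author_id=3 -> matches Wilson
  - book 6 (The Red Mountain): author_id=1 -> matches Davis
So 1 of 6 rows is dropped.

SQL:
SELECT a.title, b.name AS author
FROM books a
INNER JOIN authors b ON a.author_id = b.id

Result:
title            | author
-----------------+-------
Empty Rooms      | Taylor
Falling Leaves   | Adams 
The Old House    | Smith 
Winter Gardens   | Wilson
The Red Mountain | Davis 


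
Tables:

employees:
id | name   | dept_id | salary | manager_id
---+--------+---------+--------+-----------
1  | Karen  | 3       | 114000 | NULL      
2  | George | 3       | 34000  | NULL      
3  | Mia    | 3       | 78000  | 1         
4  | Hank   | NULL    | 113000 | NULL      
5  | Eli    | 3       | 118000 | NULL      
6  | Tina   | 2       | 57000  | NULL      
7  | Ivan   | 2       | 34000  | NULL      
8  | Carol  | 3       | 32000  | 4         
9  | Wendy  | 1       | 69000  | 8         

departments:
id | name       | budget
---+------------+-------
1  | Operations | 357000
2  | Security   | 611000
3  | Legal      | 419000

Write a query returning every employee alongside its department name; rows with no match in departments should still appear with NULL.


LEFT JOIN keeps every row from employees (the left table); where dept_id has no match in departments, the department columns become NULL. Walk through each employee:
  - employee 1 (Karen): dept_id=3 -> matches Legal
  - employee 2 (George): dept_id=3 -> matches Legal
  - employee 3 (Mia): dept_id=3 -> matches Legal
  - employee 4 (Hank): dept_id=NULL, no match -> kept with NULL
  - employee 5 (Eli): dept_id=3 -> matches Legal
  - employee 6 (Tina): dept_id=2 -> matches Security
  - employee 7 (Ivan): dept_id=2 -> matches Security
  - employee 8 (Carol): dept_id=3 -> matches Legal
  - employee 9 (Wendy): dept_id=1 -> matches Operations
All 9 rows appear; 1 has NULL department.

SQL:
SELECT a.name, b.name AS department
FROM employees a
LEFT JOIN departments b ON a.dept_id = b.id

Result:
name   | department
-------+-----------
Karen  | Legal     
George | Legal     
Mia    | Legal     
Hank   | NULL      
Eli    | Legal     
Tina   | Security  
Ivan   | Security  
Carol  | Legal     
Wendy  | Operations


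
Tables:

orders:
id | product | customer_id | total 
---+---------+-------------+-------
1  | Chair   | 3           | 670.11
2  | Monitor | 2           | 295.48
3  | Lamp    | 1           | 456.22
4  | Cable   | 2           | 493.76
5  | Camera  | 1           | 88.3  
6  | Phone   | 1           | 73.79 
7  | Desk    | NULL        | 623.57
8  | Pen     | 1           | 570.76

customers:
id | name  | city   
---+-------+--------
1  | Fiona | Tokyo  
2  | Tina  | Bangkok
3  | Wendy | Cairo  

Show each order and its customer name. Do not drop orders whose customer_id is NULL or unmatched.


LEFT JOIN keeps every row from orders (the left table); where customer_id has no match in customers, the customer columns become NULL. Walk through each order:
  - order 1 (Chair): customer_id=3 -> matches Wendy
  - order 2 (Monitor): customer_id=2 -> matches Tina
  - order 3 (Lamp): customer_id=1 -> matches Fiona
  - order 4 (Cable): customer_id=2 -> matches Tina
  - order 5 (Camera): customer_id=1 -> matches Fiona
  - order 6 (Phone): customer_id=1 -> matches Fiona
  - order 7 (Desk): customer_id=NULL, no match -> kept with NULL
  - order 8 (Pen): customer_id=1 -> matches Fiona
All 8 rows appear; 1 has NULL customer.

SQL:
SELECT a.product, b.name AS customer
FROM orders a
LEFT JOIN customers b ON a.customer_id = b.id

Result:
product | customer
--------+---------
Chair   | Wendy   
Monitor | Tina    
Lamp    | Fiona   
Cable   | Tina    
Camera  | Fiona   
Phone   | Fiona   
Desk    | NULL    
Pen     | Fiona   


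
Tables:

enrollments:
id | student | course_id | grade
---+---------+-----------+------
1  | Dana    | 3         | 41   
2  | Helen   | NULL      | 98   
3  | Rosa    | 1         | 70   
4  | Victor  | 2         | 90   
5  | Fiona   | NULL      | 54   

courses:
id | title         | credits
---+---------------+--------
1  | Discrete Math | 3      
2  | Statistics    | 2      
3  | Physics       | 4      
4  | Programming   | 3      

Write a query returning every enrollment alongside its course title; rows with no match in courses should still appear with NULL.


LEFT JOIN keeps every row from enrollments (the left table); where course_id has no match in courses, the course columns become NULL. Walk through each enrollment:
  - enrollment 1 (Dana): course_id=3 -> matches Physics
  - enrollment 2 (Helen): course_id=NULL, no match -> kept with NULL
  - enrollment 3 (Rosa): course_id=1 -> matches Discrete Math
  - enrollment 4 (Victor): course_id=2 -> matches Statistics
  - enrollment 5 (Fiona): course_id=NULL, no match -> kept with NULL
All 5 rows appear; 2 have NULL course.

SQL:
SELECT a.student, b.title AS course
FROM enrollments a
LEFT JOIN courses b ON a.course_id = b.id

Result:
student | course       
--------+--------------
Dana    | Physics      
Helen   | NULL         
Rosa    | Discrete Math
Victor  | Statistics   
Fiona   | NULL         


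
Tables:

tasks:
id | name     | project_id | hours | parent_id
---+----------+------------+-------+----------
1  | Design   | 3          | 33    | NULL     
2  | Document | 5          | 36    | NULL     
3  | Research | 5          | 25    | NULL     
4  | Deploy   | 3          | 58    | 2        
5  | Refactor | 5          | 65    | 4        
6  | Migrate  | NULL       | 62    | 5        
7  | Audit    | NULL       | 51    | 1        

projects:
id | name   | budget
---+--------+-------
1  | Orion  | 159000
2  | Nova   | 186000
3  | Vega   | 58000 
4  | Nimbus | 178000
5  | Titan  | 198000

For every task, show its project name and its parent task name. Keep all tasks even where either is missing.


Two LEFT JOINs from the same base table tasks: one to projects via project_id, one to tasks itself via parent_id. Both are LEFT so every task is preserved.
Match against projects:
  - task 1 (Design): project_id=3 -> matches Vega
  - task 2 (Document): project_id=5 -> matches Titan
  - task 3 (Research): project_id=5 -> matches Titan
  - task 4 (Deploy): project_id=3 -> matches Vega
  - task 5 (Refactor): project_id=5 -> matches Titan
  - task 6 (Migrate): project_id=NULL, no match -> kept with NULL
  - task 7 (Audit): project_id=NULL, no match -> kept with NULL
Match against tasks (self):
  - task 1 (Design): parent_id=NULL -> NULL
  - task 2 (Document): parent_id=NULL -> NULL
  - task 3 (Research): parent_id=NULL -> NULL
  - task 4 (Deploy): parent_id=2 -> Document
  - task 5 (Refactor): parent_id=4 -> Deploy
  - task 6 (Migrate): parent_id=5 -> Refactor
  - task 7 (Audit): parent_id=1 -> Design

SQL:
SELECT a.name, b.name AS project, c.name AS parent
FROM tasks a
LEFT JOIN projects b ON a.project_id = b.id
LEFT JOIN tasks c ON a.parent_id = c.id

Result:
name     | project | parent  
---------+---------+---------
Design   | Vega    | NULL    
Document | Titan   | NULL    
Research | Titan   | NULL    
Deploy   | Vega    | Document
Refactor | Titan   | Deploy  
Migrate  | NULL    | Refactor
Audit    | NULL    | Design  


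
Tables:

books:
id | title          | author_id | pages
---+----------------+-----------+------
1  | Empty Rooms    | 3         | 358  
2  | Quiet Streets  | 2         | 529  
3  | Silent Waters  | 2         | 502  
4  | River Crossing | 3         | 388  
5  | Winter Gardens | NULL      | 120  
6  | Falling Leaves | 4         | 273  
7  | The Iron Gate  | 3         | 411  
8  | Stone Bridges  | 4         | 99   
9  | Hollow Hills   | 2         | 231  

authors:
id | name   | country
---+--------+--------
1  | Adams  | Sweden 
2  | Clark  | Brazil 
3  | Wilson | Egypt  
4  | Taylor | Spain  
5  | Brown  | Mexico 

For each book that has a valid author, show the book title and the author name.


INNER JOIN keeps only books rows whose author_id matches an id in authors. Walk through each book:
  - book 1 (Empty Rooms): author_id=3 -> matches Wilson
  - book 2 (Quiet Streets): author_id=2 -> matches Clark
  - book 3 (Silent Waters): author_id=2 -> matches Clark
  - book 4 (River Crossing): author_id=3 -> matches Wilson
  - book 5 (Winter Gardens): author_id=NULL, no match -> dropped
  - book 6 (Falling Leaves): author_id=4 -> matches Taylor
  - book 7 (The Iron Gate): author_id=3 -> matches Wilson
  - book 8 (Stone Bridges): author_id=4 -> matches Taylor
  - book 9 (Hollow Hills): author_id=2 -> matches Clark
So 1 of 9 rows is dropped.

SQL:
SELECT a.title, b.name AS author
FROM books a
INNER JOIN authors b ON a.author_id = b.id

Result:
title          | author
---------------+-------
Empty Rooms    | Wilson
Quiet Streets  | Clark 
Silent Waters  | Clark 
River Crossing | Wilson
Falling Leaves | Taylor
The Iron Gate  | Wilson
Stone Bridges  | Taylor
Hollow Hills   | Clark 


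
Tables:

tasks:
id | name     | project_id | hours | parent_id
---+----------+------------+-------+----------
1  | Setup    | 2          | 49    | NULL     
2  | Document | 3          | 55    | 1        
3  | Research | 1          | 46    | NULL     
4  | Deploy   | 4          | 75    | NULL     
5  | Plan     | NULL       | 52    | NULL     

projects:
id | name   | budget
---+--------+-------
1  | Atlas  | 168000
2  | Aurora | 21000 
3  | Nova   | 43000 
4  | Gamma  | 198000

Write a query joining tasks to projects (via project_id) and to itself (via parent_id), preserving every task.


Two LEFT JOINs from the same base table tasks: one to projects via project_id, one to tasks itself via parent_id. Both are LEFT so every task is preserved.
Match against projects:
  - task 1 (Setup): project_id=2 -> matches Aurora
  - task 2 (Document): project_id=3 -> matches Nova
  - task 3 (Research): project_id=1 -> matches Atlas
  - task 4 (Deploy): project_id=4 -> matches Gamma
  - task 5 (Plan): project_id=NULL, no match -> kept with NULL
Match against tasks (self):
  - task 1 (Setup): parent_id=NULL -> NULL
  - task 2 (Document): parent_id=1 -> Setup
  - task 3 (Research): parent_id=NULL -> NULL
  - task 4 (Deploy): parent_id=NULL -> NULL
  - task 5 (Plan): parent_id=NULL -> NULL

SQL:
SELECT a.name, b.name AS project, c.name AS parent
FROM tasks a
LEFT JOIN projects b ON a.project_id = b.id
LEFT JOIN tasks c ON a.parent_id = c.id

Result:
name     | project | parent
---------+---------+-------
Setup    | Aurora  | NULL  
Document | Nova    | Setup 
Research | Atlas   | NULL  
Deploy   | Gamma   | NULL  
Plan     | NULL    | NULL  


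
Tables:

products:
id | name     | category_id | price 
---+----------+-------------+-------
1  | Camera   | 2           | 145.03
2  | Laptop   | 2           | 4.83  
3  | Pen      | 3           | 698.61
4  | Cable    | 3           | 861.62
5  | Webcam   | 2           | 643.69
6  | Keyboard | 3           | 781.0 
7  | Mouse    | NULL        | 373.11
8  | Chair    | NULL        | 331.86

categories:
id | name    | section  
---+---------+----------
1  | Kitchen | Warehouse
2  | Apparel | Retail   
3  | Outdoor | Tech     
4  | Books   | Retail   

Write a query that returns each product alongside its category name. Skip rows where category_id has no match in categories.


INNER JOIN keeps only products rows whose category_id matches an id in categories. Walk through each product:
  - product 1 (Camera): category_id=2 -> matches Apparel
  - product 2 (Laptop): category_id=2 -> matches Apparel
  - product 3 (Pen): category_id=3 -> matches Outdoor
  - product 4 (Cable): category_id=3 -> matches Outdoor
  - product 5 (Webcam): category_id=2 -> matches Apparel
  - product 6 (Keyboard): category_id=3 -> matches Outdoor
  - product 7 (Mouse): category_id=NULL, no match -> dropped
  - product 8 (Chair): category_id=NULL, no match -> dropped
So 2 of 8 rows are dropped.

SQL:
SELECT a.name, b.name AS category
FROM products a
INNER JOIN categories b ON a.category_id = b.id

Result:
name     | category
---------+---------
Camera   | Apparel 
Laptop   | Apparel 
Pen      | Outdoor 
Cable    | Outdoor 
Webcam   | Apparel 
Keyboard | Outdoor 


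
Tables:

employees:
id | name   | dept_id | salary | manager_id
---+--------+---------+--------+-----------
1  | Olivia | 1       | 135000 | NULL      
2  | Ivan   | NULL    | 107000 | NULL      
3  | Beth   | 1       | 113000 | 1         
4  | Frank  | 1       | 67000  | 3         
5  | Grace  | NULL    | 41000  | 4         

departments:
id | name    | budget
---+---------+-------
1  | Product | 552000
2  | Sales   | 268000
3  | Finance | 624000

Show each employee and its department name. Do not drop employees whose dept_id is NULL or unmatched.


LEFT JOIN keeps every row from employees (the left table); where dept_id has no match in departments, the department columns become NULL. Walk through each employee:
  - employee 1 (Olivia): dept_id=1 -> matches Product
  - employee 2 (Ivan): dept_id=NULL, no match -> kept with NULL
  - employee 3 (Beth): dept_id=1 -> matches Product
  - employee 4 (Frank): dept_id=1 -> matches Product
  - employee 5 (Grace): dept_id=NULL, no match -> kept with NULL
All 5 rows appear; 2 have NULL department.

SQL:
SELECT a.name, b.name AS department
FROM employees a
LEFT JOIN departments b ON a.dept_id = b.id

Result:
name   | department
-------+-----------
Olivia | Product   
Ivan   | NULL      
Beth   | Product   
Frank  | Product   
Grace  | NULL      


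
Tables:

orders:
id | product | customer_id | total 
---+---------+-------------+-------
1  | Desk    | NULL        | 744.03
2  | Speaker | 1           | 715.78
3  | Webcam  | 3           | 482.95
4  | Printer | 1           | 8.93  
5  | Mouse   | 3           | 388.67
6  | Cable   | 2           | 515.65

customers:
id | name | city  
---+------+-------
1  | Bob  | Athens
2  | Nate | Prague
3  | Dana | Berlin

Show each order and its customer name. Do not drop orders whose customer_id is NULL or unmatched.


LEFT JOIN keeps every row from orders (the left table); where customer_id has no match in customers, the customer columns become NULL. Walk through each order:
  - order 1 (Desk): customer_id=NULL, no match -> kept with NULL
  - order 2 (Speaker): customer_id=1 -> matches Bob
  - order 3 (Webcam): customer_id=3 -> matches Dana
  - order 4 (Printer): customer_id=1 -> matches Bob
  - order 5 (Mouse): customer_id=3 -> matches Dana
  - order 6 (Cable): customer_id=2 -> matches Nate
All 6 rows appear; 1 has NULL customer.

SQL:
SELECT a.product, b.name AS customer
FROM orders a
LEFT JOIN customers b ON a.customer_id = b.id

Result:
product | customer
--------+---------
Desk    | NULL    
Speaker | Bob     
Webcam  | Dana    
Printer | Bob     
Mouse   | Dana    
Cable   | Nate    


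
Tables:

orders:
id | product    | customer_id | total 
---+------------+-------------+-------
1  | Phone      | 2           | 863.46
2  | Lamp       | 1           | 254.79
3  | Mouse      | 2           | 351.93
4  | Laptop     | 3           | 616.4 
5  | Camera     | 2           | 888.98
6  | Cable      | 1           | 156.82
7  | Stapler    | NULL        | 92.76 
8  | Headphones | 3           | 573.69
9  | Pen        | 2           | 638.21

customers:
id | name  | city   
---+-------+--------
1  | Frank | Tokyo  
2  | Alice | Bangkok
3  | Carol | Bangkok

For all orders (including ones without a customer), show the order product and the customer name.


LEFT JOIN keeps every row from orders (the left table); where customer_id has no match in customers, the customer columns become NULL. Walk through each order:
  - order 1 (Phone): customer_id=2 -> matches Alice
  - order 2 (Lamp): customer_id=1 -> matches Frank
  - order 3 (Mouse): customer_id=2 -> matches Alice
  - order 4 (Laptop): customer_id=3 -> matches Carol
  - order 5 (Camera): customer_id=2 -> matches Alice
  - order 6 (Cable): customer_id=1 -> matches Frank
  - order 7 (Stapler): customer_id=NULL, no match -> kept with NULL
  - order 8 (Headphones): customer_id=3 -> matches Carol
  - order 9 (Pen): customer_id=2 -> matches Alice
All 9 rows appear; 1 has NULL customer.

SQL:
SELECT a.product, b.name AS customer
FROM orders a
LEFT JOIN customers b ON a.customer_id = b.id

Result:
product    | customer
-----------+---------
Phone      | Alice   
Lamp       | Frank   
Mouse      | Alice   
Laptop     | Carol   
Camera     | Alice   
Cable      | Frank   
Stapler    | NULL    
Headphones | Carol   
Pen        | Alice   


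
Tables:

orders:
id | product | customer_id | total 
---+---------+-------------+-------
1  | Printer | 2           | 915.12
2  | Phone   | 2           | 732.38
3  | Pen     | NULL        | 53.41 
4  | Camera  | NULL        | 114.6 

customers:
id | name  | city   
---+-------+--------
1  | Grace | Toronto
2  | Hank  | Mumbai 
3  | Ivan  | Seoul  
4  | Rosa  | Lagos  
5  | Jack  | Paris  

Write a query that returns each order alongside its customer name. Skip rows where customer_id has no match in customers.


INNER JOIN keeps only orders rows whose customer_id matches an id in customers. Walk through each order:
  - order 1 (Printer): customer_id=2 -> matches Hank
  - order 2 (Phone): customer_id=2 -> matches Hank
  - order 3 (Pen): customer_id=NULL, no match -> dropped
  - order 4 (Camera): customer_id=NULL, no match -> dropped
So 2 of 4 rows are dropped.

SQL:
SELECT a.product, b.name AS customer
FROM orders a
INNER JOIN customers b ON a.customer_id = b.id

Result:
product | customer
--------+---------
Printer | Hank    
Phone   | Hank    


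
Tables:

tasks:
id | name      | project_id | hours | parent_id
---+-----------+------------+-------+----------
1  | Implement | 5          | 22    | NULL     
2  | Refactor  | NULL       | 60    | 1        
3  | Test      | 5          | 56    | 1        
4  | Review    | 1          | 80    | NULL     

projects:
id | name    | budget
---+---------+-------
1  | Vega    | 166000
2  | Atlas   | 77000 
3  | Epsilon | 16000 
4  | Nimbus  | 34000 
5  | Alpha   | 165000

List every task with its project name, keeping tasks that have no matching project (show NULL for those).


LEFT JOIN keeps every row from tasks (the left table); where project_id has no match in projects, the project columns become NULL. Walk through each task:
  - task 1 (Implement): project_id=5 -> matches Alpha
  - task 2 (Refactor): project_id=NULL, no match -> kept with NULL
  - task 3 (Test): project_id=5 -> matches Alpha
  - task 4 (Review): project_id=1 -> matches Vega
All 4 rows appear; 1 has NULL project.

SQL:
SELECT a.name, b.name AS project
FROM tasks a
LEFT JOIN projects b ON a.project_id = b.id

Result:
name      | project
----------+--------
Implement | Alpha  
Refactor  | NULL   
Test      | Alpha  
Review    | Vega   


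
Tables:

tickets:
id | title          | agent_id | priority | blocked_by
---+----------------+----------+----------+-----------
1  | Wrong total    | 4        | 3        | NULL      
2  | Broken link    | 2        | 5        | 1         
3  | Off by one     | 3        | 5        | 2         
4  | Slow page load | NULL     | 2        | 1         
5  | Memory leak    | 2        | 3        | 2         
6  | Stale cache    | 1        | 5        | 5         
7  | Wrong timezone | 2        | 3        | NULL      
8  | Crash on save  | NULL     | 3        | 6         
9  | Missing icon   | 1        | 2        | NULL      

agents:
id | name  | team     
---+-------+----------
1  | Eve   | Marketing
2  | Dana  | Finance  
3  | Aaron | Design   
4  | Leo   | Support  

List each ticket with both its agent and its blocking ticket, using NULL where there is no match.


Two LEFT JOINs from the same base table tickets: one to agents via agent_id, one to tickets itself via blocked_by. Both are LEFT so every ticket is preserved.
Match against agents:
  - ticket 1 (Wrong total): agent_id=4 -> matches Leo
  - ticket 2 (Broken link): agent_id=2 -> matches Dana
  - ticket 3 (Off by one): agent_id=3 -> matches Aaron
  - ticket 4 (Slow page load): agent_id=NULL, no match -> kept with NULL
  - ticket 5 (Memory leak): agent_id=2 -> matches Dana
  - ticket 6 (Stale cache): agent_id=1 -> matches Eve
  - ticket 7 (Wrong timezone): agent_id=2 -> matches Dana
  - ticket 8 (Crash on save): agent_id=NULL, no match -> kept with NULL
  - ticket 9 (Missing icon): agent_id=1 -> matches Eve
Match against tickets (self):
  - ticket 1 (Wrong total): blocked_by=NULL -> NULL
  - ticket 2 (Broken link): blocked_by=1 -> Wrong total
  - ticket 3 (Off by one): blocked_by=2 -> Broken link
  - ticket 4 (Slow page load): blocked_by=1 -> Wrong total
  - ticket 5 (Memory leak): blocked_by=2 -> Broken link
  - ticket 6 (Stale cache): blocked_by=5 -> Memory leak
  - ticket 7 (Wrong timezone): blocked_by=NULL -> NULL
  - ticket 8 (Crash on save): blocked_by=6 -> Stale cache
  - ticket 9 (Missing icon): blocked_by=NULL -> NULL

SQL:
SELECT a.title, b.name AS agent, c.title AS blocked_by
FROM tickets a
LEFT JOIN agents b ON a.agent_id = b.id
LEFT JOIN tickets c ON a.blocked_by = c.id

Result:
title          | agent | blocked_by 
---------------+-------+------------
Wrong total    | Leo   | NULL       
Broken link    | Dana  | Wrong total
Off by one     | Aaron | Broken link
Slow page load | NULL  | Wrong total
Memory leak    | Dana  | Broken link
Stale cache    | Eve   | Memory leak
Wrong timezone | Dana  | NULL       
Crash on save  | NULL  | Stale cache
Missing icon   | Eve   | NULL       


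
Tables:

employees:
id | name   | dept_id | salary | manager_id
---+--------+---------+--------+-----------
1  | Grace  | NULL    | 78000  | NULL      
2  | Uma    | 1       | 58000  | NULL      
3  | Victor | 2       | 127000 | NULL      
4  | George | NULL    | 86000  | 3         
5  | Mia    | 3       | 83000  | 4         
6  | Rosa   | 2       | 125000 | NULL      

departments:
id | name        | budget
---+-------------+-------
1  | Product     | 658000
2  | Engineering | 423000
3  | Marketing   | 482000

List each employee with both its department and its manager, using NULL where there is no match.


Two LEFT JOINs from the same base table employees: one to departments via dept_id, one to employees itself via manager_id. Both are LEFT so every employee is preserved.
Match against departments:
  - employee 1 (Grace): dept_id=NULL, no match -> kept with NULL
  - employee 2 (Uma): dept_id=1 -> matches Product
  - employee 3 (Victor): dept_id=2 -> matches Engineering
  - employee 4 (George): dept_id=NULL, no match -> kept with NULL
  - employee 5 (Mia): dept_id=3 -> matches Marketing
  - employee 6 (Rosa): dept_id=2 -> matches Engineering
Match against employees (self):
  - employee 1 (Grace): manager_id=NULL -> NULL
  - employee 2 (Uma): manager_id=NULL -> NULL
  - employee 3 (Victor): manager_id=NULL -> NULL
  - employee 4 (George): manager_id=3 -> Victor
  - employee 5 (Mia): manager_id=4 -> George
  - employee 6 (Rosa): manager_id=NULL -> NULL

SQL:
SELECT a.name, b.name AS department, c.name AS manager
FROM employees a
LEFT JOIN departments b ON a.dept_id = b.id
LEFT JOIN employees c ON a.manager_id = c.id

Result:
name   | department  | manager
-------+-------------+--------
Grace  | NULL        | NULL   
Uma    | Product     | NULL   
Victor | Engineering | NULL   
George | NULL        | Victor 
Mia    | Marketing   | George 
Rosa   | Engineering | NULL   


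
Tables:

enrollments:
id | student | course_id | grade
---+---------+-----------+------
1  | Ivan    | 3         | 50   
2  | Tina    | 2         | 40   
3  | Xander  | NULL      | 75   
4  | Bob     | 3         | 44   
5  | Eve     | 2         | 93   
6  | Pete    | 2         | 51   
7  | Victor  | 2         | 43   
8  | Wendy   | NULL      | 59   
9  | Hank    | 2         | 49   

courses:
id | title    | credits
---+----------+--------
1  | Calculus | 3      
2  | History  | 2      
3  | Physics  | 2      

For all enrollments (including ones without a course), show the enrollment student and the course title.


LEFT JOIN keeps every row from enrollments (the left table); where course_id has no match in courses, the course columns become NULL. Walk through each enrollment:
  - enrollment 1 (Ivan): course_id=3 -> matches Physics
  - enrollment 2 (Tina): course_id=2 -> matches History
  - enrollment 3 (Xander): course_id=NULL, no match -> kept with NULL
  - enrollment 4 (Bob): course_id=3 -> matches Physics
  - enrollment 5 (Eve): course_id=2 -> matches History
  - enrollment 6 (Pete): course_id=2 -> matches History
  - enrollment 7 (Victor): course_id=2 -> matches History
  - enrollment 8 (Wendy): course_id=NULL, no match -> kept with NULL
  - enrollment 9 (Hank): course_id=2 -> matches History
All 9 rows appear; 2 have NULL course.

SQL:
SELECT a.student, b.title AS course
FROM enrollments a
LEFT JOIN courses b ON a.course_id = b.id

Result:
student | course 
--------+--------
Ivan    | Physics
Tina    | History
Xander  | NULL   
Bob     | Physics
Eve     | History
Pete    | History
Victor  | History
Wendy   | NULL   
Hank    | History


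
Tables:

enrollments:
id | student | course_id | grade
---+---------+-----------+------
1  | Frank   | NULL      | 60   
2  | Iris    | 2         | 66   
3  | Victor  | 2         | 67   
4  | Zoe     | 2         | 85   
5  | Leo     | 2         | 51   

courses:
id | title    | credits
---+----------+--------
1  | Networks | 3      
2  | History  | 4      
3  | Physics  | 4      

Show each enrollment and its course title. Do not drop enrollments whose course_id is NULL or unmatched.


LEFT JOIN keeps every row from enrollments (the left table); where course_id has no match in courses, the course columns become NULL. Walk through each enrollment:
  - enrollment 1 (Frank): course_id=NULL, no match -> kept with NULL
  - enrollment 2 (Iris): course_id=2 -> matches History
  - enrollment 3 (Victor): course_id=2 -> matches History
  - enrollment 4 (Zoe): course_id=2 -> matches History
  - enrollment 5 (Leo): course_id=2 -> matches History
All 5 rows appear; 1 has NULL course.

SQL:
SELECT a.student, b.title AS course
FROM enrollments a
LEFT JOIN courses b ON a.course_id = b.id

Result:
student | course 
--------+--------
Frank   | NULL   
Iris    | History
Victor  | History
Zoe     | History
Leo     | History


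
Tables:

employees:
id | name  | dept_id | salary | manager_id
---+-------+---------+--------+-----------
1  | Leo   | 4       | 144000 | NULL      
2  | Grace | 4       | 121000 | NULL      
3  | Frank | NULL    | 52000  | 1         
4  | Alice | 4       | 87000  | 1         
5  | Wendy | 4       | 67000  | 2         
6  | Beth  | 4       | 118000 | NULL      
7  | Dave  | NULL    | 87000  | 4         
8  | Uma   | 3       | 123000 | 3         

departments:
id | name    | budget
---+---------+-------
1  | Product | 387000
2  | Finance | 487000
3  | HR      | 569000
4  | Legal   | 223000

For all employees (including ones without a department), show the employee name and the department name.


LEFT JOIN keeps every row from employees (the left table); where dept_id has no match in departments, the department columns become NULL. Walk through each employee:
  - employee 1 (Leo): dept_id=4 -> matches Legal
  - employee 2 (Grace): dept_id=4 -> matches Legal
  - employee 3 (Frank): dept_id=NULL, no match -> kept with NULL
  - employee 4 (Alice): dept_id=4 -> matches Legal
  - employee 5 (Wendy): dept_id=4 -> matches Legal
  - employee 6 (Beth): dept_id=4 -> matches Legal
  - employee 7 (Dave): dept_id=NULL, no match -> kept with NULL
  - employee 8 (Uma): dept_id=3 -> matches HR
All 8 rows appear; 2 have NULL department.

SQL:
SELECT a.name, b.name AS department
FROM employees a
LEFT JOIN departments b ON a.dept_id = b.id

Result:
name  | department
------+-----------
Leo   | Legal     
Grace | Legal     
Frank | NULL      
Alice | Legal     
Wendy | Legal     
Beth  | Legal     
Dave  | NULL      
Uma   | HR        


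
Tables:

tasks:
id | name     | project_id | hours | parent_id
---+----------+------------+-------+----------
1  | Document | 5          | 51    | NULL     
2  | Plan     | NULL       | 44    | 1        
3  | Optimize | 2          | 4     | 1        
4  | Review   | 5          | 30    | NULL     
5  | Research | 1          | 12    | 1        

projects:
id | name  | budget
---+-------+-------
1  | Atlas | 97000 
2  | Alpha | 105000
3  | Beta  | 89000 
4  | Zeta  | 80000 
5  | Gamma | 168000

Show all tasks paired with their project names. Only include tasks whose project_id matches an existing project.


INNER JOIN keeps only tasks rows whose project_id matches an id in projects. Walk through each task:
  - task 1 (Document): project_id=5 -> matches Gamma
  - task 2 (Plan): project_id=NULL, no match -> dropped
  - task 3 (Optimize): project_id=2 -> matches Alpha
  - task 4 (Review): project_id=5 -> matches Gamma
  - task 5 (Research): project_id=1 -> matches Atlas
So 1 of 5 rows is dropped.

SQL:
SELECT a.name, b.name AS project
FROM tasks a
INNER JOIN projects b ON a.project_id = b.id

Result:
name     | project
---------+--------
Document | Gamma  
Optimize | Alpha  
Review   | Gamma  
Research | Atlas  


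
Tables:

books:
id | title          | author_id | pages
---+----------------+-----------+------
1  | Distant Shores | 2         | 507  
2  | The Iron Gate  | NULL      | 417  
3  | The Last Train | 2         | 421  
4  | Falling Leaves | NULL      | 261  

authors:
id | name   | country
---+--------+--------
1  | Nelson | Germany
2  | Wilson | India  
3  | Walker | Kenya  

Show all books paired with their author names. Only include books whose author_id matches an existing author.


INNER JOIN keeps only books rows whose author_id matches an id in authors. Walk through each book:
  - book 1 (Distant Shores): author_id=2 -> matches Wilson
  - book 2 (The Iron Gate): author_id=NULL, no match -> dropped
  - book 3 (The Last Train): author_id=2 -> matches Wilson
  - book 4 (Falling Leaves): author_id=NULL, no match -> dropped
So 2 of 4 rows are dropped.

SQL:
SELECT a.title, b.name AS author
FROM books a
INNER JOIN authors b ON a.author_id = b.id

Result:
title          | author
---------------+-------
Distant Shores | Wilson
The Last Train | Wilson


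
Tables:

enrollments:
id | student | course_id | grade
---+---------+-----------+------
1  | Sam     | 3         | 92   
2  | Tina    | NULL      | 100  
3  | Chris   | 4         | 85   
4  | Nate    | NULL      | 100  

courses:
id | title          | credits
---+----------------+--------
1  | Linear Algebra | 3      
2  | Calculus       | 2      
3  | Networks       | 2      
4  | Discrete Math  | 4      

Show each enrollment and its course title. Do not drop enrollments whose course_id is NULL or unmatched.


LEFT JOIN keeps every row from enrollments (the left table); where course_id has no match in courses, the course columns become NULL. Walk through each enrollment:
  - enrollment 1 (Sam): course_id=3 -> matches Networks
  - enrollment 2 (Tina): course_id=NULL, no match -> kept with NULL
  - enrollment 3 (Chris): course_id=4 -> matches Discrete Math
  - enrollment 4 (Nate): course_id=NULL, no match -> kept with NULL
All 4 rows appear; 2 have NULL course.

SQL:
SELECT a.student, b.title AS course
FROM enrollments a
LEFT JOIN courses b ON a.course_id = b.id

Result:
student | course       
--------+--------------
Sam     | Networks     
Tina    | NULL         
Chris   | Discrete Math
Nate    | NULL         


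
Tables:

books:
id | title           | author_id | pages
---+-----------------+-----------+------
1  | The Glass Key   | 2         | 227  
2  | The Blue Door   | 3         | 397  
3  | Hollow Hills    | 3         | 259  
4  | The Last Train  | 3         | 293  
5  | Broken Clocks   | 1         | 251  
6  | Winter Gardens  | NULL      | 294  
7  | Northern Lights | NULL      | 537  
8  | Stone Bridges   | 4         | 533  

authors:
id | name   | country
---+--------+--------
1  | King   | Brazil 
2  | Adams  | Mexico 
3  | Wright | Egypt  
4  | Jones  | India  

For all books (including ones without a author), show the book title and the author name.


LEFT JOIN keeps every row from books (the left table); where author_id has no match in authors, the author columns become NULL. Walk through each book:
  - book 1 (The Glass Key): author_id=2 -> matches Adams
  - book 2 (The Blue Door): author_id=3 -> matches Wright
  - book 3 (Hollow Hills): author_id=3 -> matches Wright
  - book 4 (The Last Train): author_id=3 -> matches Wright
  - book 5 (Broken Clocks): author_id=1 -> matches King
  - book 6 (Winter Gardens): author_id=NULL, no match -> kept with NULL
  - book 7 (Northern Lights): author_id=NULL, no match -> kept with NULL
  - book 8 (Stone Bridges): author_id=4 -> matches Jones
All 8 rows appear; 2 have NULL author.

SQL:
SELECT a.title, b.name AS author
FROM books a
LEFT JOIN authors b ON a.author_id = b.id

Result:
title           | author
----------------+-------
The Glass Key   | Adams 
The Blue Door   | Wright
Hollow Hills    | Wright
The Last Train  | Wright
Broken Clocks   | King  
Winter Gardens  | NULL  
Northern Lights | NULL  
Stone Bridges   | Jones 
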